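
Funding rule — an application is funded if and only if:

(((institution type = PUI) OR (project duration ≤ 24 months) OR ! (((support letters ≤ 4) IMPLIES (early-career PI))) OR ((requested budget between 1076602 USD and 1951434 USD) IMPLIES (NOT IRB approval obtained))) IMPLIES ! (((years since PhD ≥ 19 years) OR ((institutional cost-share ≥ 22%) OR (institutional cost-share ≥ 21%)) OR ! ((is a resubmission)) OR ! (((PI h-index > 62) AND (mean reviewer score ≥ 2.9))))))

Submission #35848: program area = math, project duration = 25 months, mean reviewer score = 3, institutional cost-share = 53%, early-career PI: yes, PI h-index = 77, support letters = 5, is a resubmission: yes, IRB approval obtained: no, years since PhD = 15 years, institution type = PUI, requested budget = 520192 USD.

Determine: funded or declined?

Declined

Atomic conditions:
  institution type = PUI: PUI == PUI is true
  project duration ≤ 24 months: 25 ≤ 24 is false
  support letters ≤ 4: 5 ≤ 4 is false
  early-career PI: yes → true
  requested budget between 1076602 USD and 1951434 USD: 520192 in [1076602, 1951434] is false
  NOT IRB approval obtained: no → true
  years since PhD ≥ 19 years: 15 ≥ 19 is false
  institutional cost-share ≥ 22%: 53 ≥ 22 is true
  institutional cost-share ≥ 21%: 53 ≥ 21 is true
  is a resubmission: yes → true
  PI h-index > 62: 77 > 62 is true
  mean reviewer score ≥ 2.9: 3 ≥ 2.9 is true
Combine:
[1.3.1] false → true (antecedent false ⇒ implication holds) = true
[1.3] NOT true = false
[1.4] false → true (antecedent false ⇒ implication holds) = true
[1] true OR false OR false OR true = true
[2.1.2] true OR true = true
[2.1.3] NOT true = false
[2.1.4.1] true AND true = true
[2.1.4] NOT true = false
[2.1] false OR true OR false OR false = true
[2] NOT true = false
[root] true → false = false
Overall: false → declined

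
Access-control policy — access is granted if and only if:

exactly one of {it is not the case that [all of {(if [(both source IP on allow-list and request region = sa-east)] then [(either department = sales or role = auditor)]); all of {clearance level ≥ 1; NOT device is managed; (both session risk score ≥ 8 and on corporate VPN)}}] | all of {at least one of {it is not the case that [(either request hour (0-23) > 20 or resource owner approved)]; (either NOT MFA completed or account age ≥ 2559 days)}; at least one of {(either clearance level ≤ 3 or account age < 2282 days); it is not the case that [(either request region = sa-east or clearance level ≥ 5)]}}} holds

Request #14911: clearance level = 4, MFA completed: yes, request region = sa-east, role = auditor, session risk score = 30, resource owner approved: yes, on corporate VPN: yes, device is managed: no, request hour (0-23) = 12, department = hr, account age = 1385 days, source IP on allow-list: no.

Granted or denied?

Denied

Atomic conditions:
  source IP on allow-list: no → false
  request region = sa-east: sa-east == sa-east is true
  department = sales: hr == sales is false
  role = auditor: auditor == auditor is true
  clearance level ≥ 1: 4 ≥ 1 is true
  NOT device is managed: no → true
  session risk score ≥ 8: 30 ≥ 8 is true
  on corporate VPN: yes → true
  request hour (0-23) > 20: 12 > 20 is false
  resource owner approved: yes → true
  NOT MFA completed: yes → false
  account age ≥ 2559 days: 1385 ≥ 2559 is false
  clearance level ≤ 3: 4 ≤ 3 is false
  account age < 2282 days: 1385 < 2282 is true
  clearance level ≥ 5: 4 ≥ 5 is false
Combine:
[1.1.1.1] false AND true = false
[1.1.1.2] false OR true = true
[1.1.1] false → true (antecedent false ⇒ implication holds) = true
[1.1.2.3] true AND true = true
[1.1.2] true AND true AND true = true
[1.1] true AND true = true
[1] NOT true = false
[2.1.1.1] false OR true = true
[2.1.1] NOT true = false
[2.1.2] false OR false = false
[2.1] false OR false = false
[2.2.1] false OR true = true
[2.2.2.1] true OR false = true
[2.2.2] NOT true = false
[2.2] true OR false = true
[2] false AND true = false
[root] exactly-one(false, false) = false
Overall: false → denied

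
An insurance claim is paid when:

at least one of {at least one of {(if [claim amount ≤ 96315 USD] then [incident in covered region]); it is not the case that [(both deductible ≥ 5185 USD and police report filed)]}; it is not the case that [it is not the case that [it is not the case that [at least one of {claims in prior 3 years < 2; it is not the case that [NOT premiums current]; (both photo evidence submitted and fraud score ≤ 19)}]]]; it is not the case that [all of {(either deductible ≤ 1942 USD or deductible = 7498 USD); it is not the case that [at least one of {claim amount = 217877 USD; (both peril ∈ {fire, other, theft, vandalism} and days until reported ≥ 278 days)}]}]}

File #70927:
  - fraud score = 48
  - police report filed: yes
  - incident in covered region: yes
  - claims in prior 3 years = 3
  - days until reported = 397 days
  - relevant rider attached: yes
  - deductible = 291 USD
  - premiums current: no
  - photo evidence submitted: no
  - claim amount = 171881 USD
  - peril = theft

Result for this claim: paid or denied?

Paid

Atomic conditions:
  claim amount ≤ 96315 USD: 171881 ≤ 96315 is false
  incident in covered region: yes → true
  deductible ≥ 5185 USD: 291 ≥ 5185 is false
  police report filed: yes → true
  claims in prior 3 years < 2: 3 < 2 is false
  NOT premiums current: no → true
  photo evidence submitted: no → false
  fraud score ≤ 19: 48 ≤ 19 is false
  deductible ≤ 1942 USD: 291 ≤ 1942 is true
  deductible = 7498 USD: 291 == 7498 is false
  claim amount = 217877 USD: 171881 == 217877 is false
  peril ∈ {fire, other, theft, vandalism}: theft is in the set → true
  days until reported ≥ 278 days: 397 ≥ 278 is true
Combine:
[1.1] false → true (antecedent false ⇒ implication holds) = true
[1.2.1] false AND true = false
[1.2] NOT false = true
[1] true OR true = true
[2.1.1.1.2] NOT true = false
[2.1.1.1.3] false AND false = false
[2.1.1.1] false OR false OR false = false
[2.1.1] NOT false = true
[2.1] NOT true = false
[2] NOT false = true
[3.1.1] true OR false = true
[3.1.2.1.2] true AND true = true
[3.1.2.1] false OR true = true
[3.1.2] NOT true = false
[3.1] true AND false = false
[3] NOT false = true
[root] true OR true OR true = true
Overall: true → paid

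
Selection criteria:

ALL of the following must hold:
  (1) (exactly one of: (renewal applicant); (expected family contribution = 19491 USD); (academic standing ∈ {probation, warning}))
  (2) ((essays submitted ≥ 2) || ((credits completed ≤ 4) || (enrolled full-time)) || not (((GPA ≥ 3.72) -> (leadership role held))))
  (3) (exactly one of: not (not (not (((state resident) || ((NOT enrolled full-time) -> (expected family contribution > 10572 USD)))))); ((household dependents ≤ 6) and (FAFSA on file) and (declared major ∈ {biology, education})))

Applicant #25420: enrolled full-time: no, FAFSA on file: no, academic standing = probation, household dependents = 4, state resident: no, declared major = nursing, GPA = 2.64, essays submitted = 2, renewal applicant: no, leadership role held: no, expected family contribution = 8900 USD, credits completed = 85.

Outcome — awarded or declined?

Awarded

Atomic conditions:
  renewal applicant: no → false
  expected family contribution = 19491 USD: 8900 == 19491 is false
  academic standing ∈ {probation, warning}: probation is in the set → true
  essays submitted ≥ 2: 2 ≥ 2 is true
  credits completed ≤ 4: 85 ≤ 4 is false
  enrolled full-time: no → false
  GPA ≥ 3.72: 2.64 ≥ 3.72 is false
  leadership role held: no → false
  state resident: no → false
  NOT enrolled full-time: no → true
  expected family contribution > 10572 USD: 8900 > 10572 is false
  household dependents ≤ 6: 4 ≤ 6 is true
  FAFSA on file: no → false
  declared major ∈ {biology, education}: nursing is not in the set → false
Combine:
[1] exactly-one(false, false, true) = true
[2.2] false OR false = false
[2.3.1] false → false (antecedent false ⇒ implication holds) = true
[2.3] NOT true = false
[2] true OR false OR false = true
[3.1.1.1.1.2] true → false = false
[3.1.1.1.1] false OR false = false
[3.1.1.1] NOT false = true
[3.1.1] NOT true = false
[3.1] NOT false = true
[3.2] true AND false AND false = false
[3] exactly-one(true, false) = true
[root] true AND true AND true = true
Overall: true → awarded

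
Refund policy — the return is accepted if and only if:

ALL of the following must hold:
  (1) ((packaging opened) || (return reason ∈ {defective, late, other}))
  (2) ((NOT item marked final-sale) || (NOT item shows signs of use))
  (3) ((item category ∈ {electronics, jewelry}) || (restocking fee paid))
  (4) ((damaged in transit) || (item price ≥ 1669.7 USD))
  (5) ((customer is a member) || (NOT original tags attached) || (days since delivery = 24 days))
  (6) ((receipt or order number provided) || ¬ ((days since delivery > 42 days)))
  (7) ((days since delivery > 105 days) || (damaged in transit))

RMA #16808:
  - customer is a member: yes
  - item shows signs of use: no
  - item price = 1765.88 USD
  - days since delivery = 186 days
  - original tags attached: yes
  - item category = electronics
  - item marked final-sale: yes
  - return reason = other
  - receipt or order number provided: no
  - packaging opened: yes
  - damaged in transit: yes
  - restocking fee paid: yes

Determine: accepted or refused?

Refused

Atomic conditions:
  packaging opened: yes → true
  return reason ∈ {defective, late, other}: other is in the set → true
  NOT item marked final-sale: yes → false
  NOT item shows signs of use: no → true
  item category ∈ {electronics, jewelry}: electronics is in the set → true
  restocking fee paid: yes → true
  damaged in transit: yes → true
  item price ≥ 1669.7 USD: 1765.88 ≥ 1669.7 is true
  customer is a member: yes → true
  NOT original tags attached: yes → false
  days since delivery = 24 days: 186 == 24 is false
  receipt or order number provided: no → false
  days since delivery > 42 days: 186 > 42 is true
  days since delivery > 105 days: 186 > 105 is true
Combine:
[1] true OR true = true
[2] false OR true = true
[3] true OR true = true
[4] true OR true = true
[5] true OR false OR false = true
[6.2] NOT true = false
[6] false OR false = false
[7] true OR true = true
[root] true AND true AND true AND true AND true AND false AND true = false
Overall: false → refused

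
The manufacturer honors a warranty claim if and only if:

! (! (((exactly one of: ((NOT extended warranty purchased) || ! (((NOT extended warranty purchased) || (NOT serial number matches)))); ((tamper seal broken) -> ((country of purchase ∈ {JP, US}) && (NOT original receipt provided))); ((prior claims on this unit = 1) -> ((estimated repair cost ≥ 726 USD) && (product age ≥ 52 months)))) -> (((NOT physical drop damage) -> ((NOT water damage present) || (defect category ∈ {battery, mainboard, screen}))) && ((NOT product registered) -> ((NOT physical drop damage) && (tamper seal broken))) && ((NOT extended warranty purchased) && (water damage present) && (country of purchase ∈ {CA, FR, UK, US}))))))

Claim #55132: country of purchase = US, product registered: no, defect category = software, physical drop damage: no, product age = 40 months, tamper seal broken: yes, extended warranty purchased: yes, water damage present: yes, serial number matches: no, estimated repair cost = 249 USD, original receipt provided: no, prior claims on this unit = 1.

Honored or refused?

Refused

Atomic conditions:
  NOT extended warranty purchased: yes → false
  NOT serial number matches: no → true
  tamper seal broken: yes → true
  country of purchase ∈ {JP, US}: US is in the set → true
  NOT original receipt provided: no → true
  prior claims on this unit = 1: 1 == 1 is true
  estimated repair cost ≥ 726 USD: 249 ≥ 726 is false
  product age ≥ 52 months: 40 ≥ 52 is false
  NOT physical drop damage: no → true
  NOT water damage present: yes → false
  defect category ∈ {battery, mainboard, screen}: software is not in the set → false
  NOT product registered: no → true
  water damage present: yes → true
  country of purchase ∈ {CA, FR, UK, US}: US is in the set → true
Combine:
[1.1.1.1.2.1] false OR true = true
[1.1.1.1.2] NOT true = false
[1.1.1.1] false OR false = false
[1.1.1.2.2] true AND true = true
[1.1.1.2] true → true = true
[1.1.1.3.2] false AND false = false
[1.1.1.3] true → false = false
[1.1.1] exactly-one(false, true, false) = true
[1.1.2.1.2] false OR false = false
[1.1.2.1] true → false = false
[1.1.2.2.2] true AND true = true
[1.1.2.2] true → true = true
[1.1.2.3] false AND true AND true = false
[1.1.2] false AND true AND false = false
[1.1] true → false = false
[1] NOT false = true
[root] NOT true = false
Overall: false → refused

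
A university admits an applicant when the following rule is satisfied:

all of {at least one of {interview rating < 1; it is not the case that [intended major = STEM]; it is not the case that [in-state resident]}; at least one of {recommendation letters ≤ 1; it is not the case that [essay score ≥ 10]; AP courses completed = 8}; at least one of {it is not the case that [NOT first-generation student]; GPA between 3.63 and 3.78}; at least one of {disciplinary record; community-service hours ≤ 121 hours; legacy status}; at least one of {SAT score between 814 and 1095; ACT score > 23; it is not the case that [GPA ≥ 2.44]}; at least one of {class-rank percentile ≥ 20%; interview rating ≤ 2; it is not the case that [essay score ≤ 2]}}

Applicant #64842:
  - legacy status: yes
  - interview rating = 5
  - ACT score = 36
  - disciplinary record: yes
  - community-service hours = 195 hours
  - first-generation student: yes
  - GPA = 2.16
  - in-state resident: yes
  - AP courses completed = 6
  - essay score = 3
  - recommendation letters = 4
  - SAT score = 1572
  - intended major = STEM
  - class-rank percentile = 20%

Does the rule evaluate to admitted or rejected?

Rejected

Atomic conditions:
  interview rating < 1: 5 < 1 is false
  intended major = STEM: STEM == STEM is true
  in-state resident: yes → true
  recommendation letters ≤ 1: 4 ≤ 1 is false
  essay score ≥ 10: 3 ≥ 10 is false
  AP courses completed = 8: 6 == 8 is false
  NOT first-generation student: yes → false
  GPA between 3.63 and 3.78: 2.16 in [3.63, 3.78] is false
  disciplinary record: yes → true
  community-service hours ≤ 121 hours: 195 ≤ 121 is false
  legacy status: yes → true
  SAT score between 814 and 1095: 1572 in [814, 1095] is false
  ACT score > 23: 36 > 23 is true
  GPA ≥ 2.44: 2.16 ≥ 2.44 is false
  class-rank percentile ≥ 20%: 20 ≥ 20 is true
  interview rating ≤ 2: 5 ≤ 2 is false
  essay score ≤ 2: 3 ≤ 2 is false
Combine:
[1.2] NOT true = false
[1.3] NOT true = false
[1] false OR false OR false = false
[2.2] NOT false = true
[2] false OR true OR false = true
[3.1] NOT false = true
[3] true OR false = true
[4] true OR false OR true = true
[5.3] NOT false = true
[5] false OR true OR true = true
[6.3] NOT false = true
[6] true OR false OR true = true
[root] false AND true AND true AND true AND true AND true = false
Overall: false → rejected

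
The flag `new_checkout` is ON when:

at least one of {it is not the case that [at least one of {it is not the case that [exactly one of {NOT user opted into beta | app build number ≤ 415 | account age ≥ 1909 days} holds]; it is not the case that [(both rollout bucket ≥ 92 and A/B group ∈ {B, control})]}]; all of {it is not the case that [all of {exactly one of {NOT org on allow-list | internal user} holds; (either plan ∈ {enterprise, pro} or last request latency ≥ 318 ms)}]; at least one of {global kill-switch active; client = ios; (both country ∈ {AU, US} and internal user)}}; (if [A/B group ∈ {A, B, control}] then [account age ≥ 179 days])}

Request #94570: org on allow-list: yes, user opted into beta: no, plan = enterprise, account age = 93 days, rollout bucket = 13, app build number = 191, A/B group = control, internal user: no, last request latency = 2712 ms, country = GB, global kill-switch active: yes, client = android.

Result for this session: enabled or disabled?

Atomic conditions:
  NOT user opted into beta: no → true
  app build number ≤ 415: 191 ≤ 415 is true
  account age ≥ 1909 days: 93 ≥ 1909 is false
  rollout bucket ≥ 92: 13 ≥ 92 is false
  A/B group ∈ {B, control}: control is in the set → true
  NOT org on allow-list: yes → false
  internal user: no → false
  plan ∈ {enterprise, pro}: enterprise is in the set → true
  last request latency ≥ 318 ms: 2712 ≥ 318 is true
  global kill-switch active: yes → true
  client = ios: android == ios is false
  country ∈ {AU, US}: GB is not in the set → false
  A/B group ∈ {A, B, control}: control is in the set → true
  account age ≥ 179 days: 93 ≥ 179 is false
Combine:
[1.1.1.1] exactly-one(true, true, false) = false
[1.1.1] NOT false = true
[1.1.2.1] false AND true = false
[1.1.2] NOT false = true
[1.1] true OR true = true
[1] NOT true = false
[2.1.1.1] exactly-one(false, false) = false
[2.1.1.2] true OR true = true
[2.1.1] false AND true = false
[2.1] NOT false = true
[2.2.3] false AND false = false
[2.2] true OR false OR false = true
[2] true AND true = true
[3] true → false = false
[root] false OR true OR false = true
Overall: true → enabled

Enabled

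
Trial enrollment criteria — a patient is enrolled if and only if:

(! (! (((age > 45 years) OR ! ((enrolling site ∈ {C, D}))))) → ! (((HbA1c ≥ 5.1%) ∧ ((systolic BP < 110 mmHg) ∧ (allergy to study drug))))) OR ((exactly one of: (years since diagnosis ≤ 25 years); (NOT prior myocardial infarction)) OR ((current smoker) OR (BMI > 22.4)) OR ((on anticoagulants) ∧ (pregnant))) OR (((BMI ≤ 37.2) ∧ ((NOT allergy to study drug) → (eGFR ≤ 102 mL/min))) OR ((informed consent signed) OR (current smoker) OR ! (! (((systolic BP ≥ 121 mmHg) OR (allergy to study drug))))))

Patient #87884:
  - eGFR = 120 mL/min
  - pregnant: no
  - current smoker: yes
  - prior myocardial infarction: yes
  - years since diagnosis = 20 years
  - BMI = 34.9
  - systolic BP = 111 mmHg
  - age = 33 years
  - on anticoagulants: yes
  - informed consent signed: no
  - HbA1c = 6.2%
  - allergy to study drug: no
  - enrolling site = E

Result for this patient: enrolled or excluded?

Atomic conditions:
  age > 45 years: 33 > 45 is false
  enrolling site ∈ {C, D}: E is not in the set → false
  HbA1c ≥ 5.1%: 6.2 ≥ 5.1 is true
  systolic BP < 110 mmHg: 111 < 110 is false
  allergy to study drug: no → false
  years since diagnosis ≤ 25 years: 20 ≤ 25 is true
  NOT prior myocardial infarction: yes → false
  current smoker: yes → true
  BMI > 22.4: 34.9 > 22.4 is true
  on anticoagulants: yes → true
  pregnant: no → false
  BMI ≤ 37.2: 34.9 ≤ 37.2 is true
  NOT allergy to study drug: no → true
  eGFR ≤ 102 mL/min: 120 ≤ 102 is false
  informed consent signed: no → false
  systolic BP ≥ 121 mmHg: 111 ≥ 121 is false
Combine:
[1.1.1.1.2] NOT false = true
[1.1.1.1] false OR true = true
[1.1.1] NOT true = false
[1.1] NOT false = true
[1.2.1.2] false AND false = false
[1.2.1] true AND false = false
[1.2] NOT false = true
[1] true → true = true
[2.1] exactly-one(true, false) = true
[2.2] true OR true = true
[2.3] true AND false = false
[2] true OR true OR false = true
[3.1.2] true → false = false
[3.1] true AND false = false
[3.2.3.1.1] false OR false = false
[3.2.3.1] NOT false = true
[3.2.3] NOT true = false
[3.2] false OR true OR false = true
[3] false OR true = true
[root] true OR true OR true = true
Overall: true → enrolled

Enrolled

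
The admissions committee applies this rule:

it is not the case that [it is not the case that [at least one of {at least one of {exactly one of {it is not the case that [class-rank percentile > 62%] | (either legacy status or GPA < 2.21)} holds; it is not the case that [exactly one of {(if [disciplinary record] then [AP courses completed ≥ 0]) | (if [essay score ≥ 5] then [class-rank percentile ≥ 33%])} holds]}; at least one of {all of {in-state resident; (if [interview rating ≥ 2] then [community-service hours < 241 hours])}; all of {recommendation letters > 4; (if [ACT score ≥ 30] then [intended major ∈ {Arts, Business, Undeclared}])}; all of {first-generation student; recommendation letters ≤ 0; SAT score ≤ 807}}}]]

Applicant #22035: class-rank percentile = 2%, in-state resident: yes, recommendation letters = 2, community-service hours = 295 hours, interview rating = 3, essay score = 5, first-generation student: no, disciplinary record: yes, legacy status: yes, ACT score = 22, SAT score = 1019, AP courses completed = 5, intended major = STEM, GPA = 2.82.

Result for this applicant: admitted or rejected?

Rejected

Atomic conditions:
  class-rank percentile > 62%: 2 > 62 is false
  legacy status: yes → true
  GPA < 2.21: 2.82 < 2.21 is false
  disciplinary record: yes → true
  AP courses completed ≥ 0: 5 ≥ 0 is true
  essay score ≥ 5: 5 ≥ 5 is true
  class-rank percentile ≥ 33%: 2 ≥ 33 is false
  in-state resident: yes → true
  interview rating ≥ 2: 3 ≥ 2 is true
  community-service hours < 241 hours: 295 < 241 is false
  recommendation letters > 4: 2 > 4 is false
  ACT score ≥ 30: 22 ≥ 30 is false
  intended major ∈ {Arts, Business, Undeclared}: STEM is not in the set → false
  first-generation student: no → false
  recommendation letters ≤ 0: 2 ≤ 0 is false
  SAT score ≤ 807: 1019 ≤ 807 is false
Combine:
[1.1.1.1.1] NOT false = true
[1.1.1.1.2] true OR false = true
[1.1.1.1] exactly-one(true, true) = false
[1.1.1.2.1.1] true → true = true
[1.1.1.2.1.2] true → false = false
[1.1.1.2.1] exactly-one(true, false) = true
[1.1.1.2] NOT true = false
[1.1.1] false OR false = false
[1.1.2.1.2] true → false = false
[1.1.2.1] true AND false = false
[1.1.2.2.2] false → false (antecedent false ⇒ implication holds) = true
[1.1.2.2] false AND true = false
[1.1.2.3] false AND false AND false = false
[1.1.2] false OR false OR false = false
[1.1] false OR false = false
[1] NOT false = true
[root] NOT true = false
Overall: false → rejected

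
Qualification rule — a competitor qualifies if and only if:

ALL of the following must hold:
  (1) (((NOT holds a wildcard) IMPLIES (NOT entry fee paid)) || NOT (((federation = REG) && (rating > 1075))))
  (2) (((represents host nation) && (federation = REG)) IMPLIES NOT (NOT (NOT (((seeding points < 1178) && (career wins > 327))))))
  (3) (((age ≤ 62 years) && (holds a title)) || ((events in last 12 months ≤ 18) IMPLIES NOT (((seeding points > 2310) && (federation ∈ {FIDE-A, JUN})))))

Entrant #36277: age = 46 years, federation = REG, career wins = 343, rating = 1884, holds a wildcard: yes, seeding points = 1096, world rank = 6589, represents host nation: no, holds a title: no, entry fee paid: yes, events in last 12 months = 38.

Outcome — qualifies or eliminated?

Qualifies

Atomic conditions:
  NOT holds a wildcard: yes → false
  NOT entry fee paid: yes → false
  federation = REG: REG == REG is true
  rating > 1075: 1884 > 1075 is true
  represents host nation: no → false
  seeding points < 1178: 1096 < 1178 is true
  career wins > 327: 343 > 327 is true
  age ≤ 62 years: 46 ≤ 62 is true
  holds a title: no → false
  events in last 12 months ≤ 18: 38 ≤ 18 is false
  seeding points > 2310: 1096 > 2310 is false
  federation ∈ {FIDE-A, JUN}: REG is not in the set → false
Combine:
[1.1] false → false (antecedent false ⇒ implication holds) = true
[1.2.1] true AND true = true
[1.2] NOT true = false
[1] true OR false = true
[2.1] false AND true = false
[2.2.1.1.1] true AND true = true
[2.2.1.1] NOT true = false
[2.2.1] NOT false = true
[2.2] NOT true = false
[2] false → false (antecedent false ⇒ implication holds) = true
[3.1] true AND false = false
[3.2.2.1] false AND false = false
[3.2.2] NOT false = true
[3.2] false → true (antecedent false ⇒ implication holds) = true
[3] false OR true = true
[root] true AND true AND true = true
Overall: true → qualifies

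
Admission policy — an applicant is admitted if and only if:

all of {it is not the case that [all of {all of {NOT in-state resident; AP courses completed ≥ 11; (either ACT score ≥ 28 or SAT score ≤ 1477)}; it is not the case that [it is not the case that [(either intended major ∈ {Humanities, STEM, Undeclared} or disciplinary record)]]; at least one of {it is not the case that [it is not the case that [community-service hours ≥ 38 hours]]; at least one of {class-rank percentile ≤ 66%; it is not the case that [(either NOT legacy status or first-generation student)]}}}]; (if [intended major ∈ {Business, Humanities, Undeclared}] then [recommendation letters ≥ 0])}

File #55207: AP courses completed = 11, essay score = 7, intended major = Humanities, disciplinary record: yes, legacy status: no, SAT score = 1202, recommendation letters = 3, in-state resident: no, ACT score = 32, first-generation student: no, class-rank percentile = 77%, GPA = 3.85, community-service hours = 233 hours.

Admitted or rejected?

Atomic conditions:
  NOT in-state resident: no → true
  AP courses completed ≥ 11: 11 ≥ 11 is true
  ACT score ≥ 28: 32 ≥ 28 is true
  SAT score ≤ 1477: 1202 ≤ 1477 is true
  intended major ∈ {Humanities, STEM, Undeclared}: Humanities is in the set → true
  disciplinary record: yes → true
  community-service hours ≥ 38 hours: 233 ≥ 38 is true
  class-rank percentile ≤ 66%: 77 ≤ 66 is false
  NOT legacy status: no → true
  first-generation student: no → false
  intended major ∈ {Business, Humanities, Undeclared}: Humanities is in the set → true
  recommendation letters ≥ 0: 3 ≥ 0 is true
Combine:
[1.1.1.3] true OR true = true
[1.1.1] true AND true AND true = true
[1.1.2.1.1] true OR true = true
[1.1.2.1] NOT true = false
[1.1.2] NOT false = true
[1.1.3.1.1] NOT true = false
[1.1.3.1] NOT false = true
[1.1.3.2.2.1] true OR false = true
[1.1.3.2.2] NOT true = false
[1.1.3.2] false OR false = false
[1.1.3] true OR false = true
[1.1] true AND true AND true = true
[1] NOT true = false
[2] true → true = true
[root] false AND true = false
Overall: false → rejected

Rejected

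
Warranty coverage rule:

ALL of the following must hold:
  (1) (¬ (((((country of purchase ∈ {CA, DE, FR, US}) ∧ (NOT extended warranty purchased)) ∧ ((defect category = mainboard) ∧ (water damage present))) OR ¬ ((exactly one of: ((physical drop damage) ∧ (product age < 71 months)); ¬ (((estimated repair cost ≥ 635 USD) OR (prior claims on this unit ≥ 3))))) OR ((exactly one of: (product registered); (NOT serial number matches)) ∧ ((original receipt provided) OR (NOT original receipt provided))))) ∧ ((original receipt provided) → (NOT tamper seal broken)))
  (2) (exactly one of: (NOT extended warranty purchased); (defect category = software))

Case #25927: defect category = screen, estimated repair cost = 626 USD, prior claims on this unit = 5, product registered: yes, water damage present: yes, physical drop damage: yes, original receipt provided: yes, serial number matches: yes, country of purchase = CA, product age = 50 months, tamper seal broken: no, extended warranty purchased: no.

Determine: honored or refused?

Atomic conditions:
  country of purchase ∈ {CA, DE, FR, US}: CA is in the set → true
  NOT extended warranty purchased: no → true
  defect category = mainboard: screen == mainboard is false
  water damage present: yes → true
  physical drop damage: yes → true
  product age < 71 months: 50 < 71 is true
  estimated repair cost ≥ 635 USD: 626 ≥ 635 is false
  prior claims on this unit ≥ 3: 5 ≥ 3 is true
  product registered: yes → true
  NOT serial number matches: yes → false
  original receipt provided: yes → true
  NOT original receipt provided: yes → false
  NOT tamper seal broken: no → true
  defect category = software: screen == software is false
Combine:
[1.1.1.1.1] true AND true = true
[1.1.1.1.2] false AND true = false
[1.1.1.1] true AND false = false
[1.1.1.2.1.1] true AND true = true
[1.1.1.2.1.2.1] false OR true = true
[1.1.1.2.1.2] NOT true = false
[1.1.1.2.1] exactly-one(true, false) = true
[1.1.1.2] NOT true = false
[1.1.1.3.1] exactly-one(true, false) = true
[1.1.1.3.2] true OR false = true
[1.1.1.3] true AND true = true
[1.1.1] false OR false OR true = true
[1.1] NOT true = false
[1.2] true → true = true
[1] false AND true = false
[2] exactly-one(true, false) = true
[root] false AND true = false
Overall: false → refused

Refused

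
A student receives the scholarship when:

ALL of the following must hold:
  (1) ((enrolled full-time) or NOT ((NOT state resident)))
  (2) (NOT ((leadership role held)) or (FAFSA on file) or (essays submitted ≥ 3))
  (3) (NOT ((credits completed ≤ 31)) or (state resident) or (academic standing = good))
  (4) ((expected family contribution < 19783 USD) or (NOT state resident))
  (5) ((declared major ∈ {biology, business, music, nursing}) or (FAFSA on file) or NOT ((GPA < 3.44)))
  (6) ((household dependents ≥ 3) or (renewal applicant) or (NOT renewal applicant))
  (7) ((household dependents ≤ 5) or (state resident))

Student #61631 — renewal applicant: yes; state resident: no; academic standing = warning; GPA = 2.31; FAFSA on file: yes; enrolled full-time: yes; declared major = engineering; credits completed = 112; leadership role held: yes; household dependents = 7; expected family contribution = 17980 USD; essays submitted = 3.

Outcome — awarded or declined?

Atomic conditions:
  enrolled full-time: yes → true
  NOT state resident: no → true
  leadership role held: yes → true
  FAFSA on file: yes → true
  essays submitted ≥ 3: 3 ≥ 3 is true
  credits completed ≤ 31: 112 ≤ 31 is false
  state resident: no → false
  academic standing = good: warning == good is false
  expected family contribution < 19783 USD: 17980 < 19783 is true
  declared major ∈ {biology, business, music, nursing}: engineering is not in the set → false
  GPA < 3.44: 2.31 < 3.44 is true
  household dependents ≥ 3: 7 ≥ 3 is true
  renewal applicant: yes → true
  NOT renewal applicant: yes → false
  household dependents ≤ 5: 7 ≤ 5 is false
Combine:
[1.2] NOT true = false
[1] true OR false = true
[2.1] NOT true = false
[2] false OR true OR true = true
[3.1] NOT false = true
[3] true OR false OR false = true
[4] true OR true = true
[5.3] NOT true = false
[5] false OR true OR false = true
[6] true OR true OR false = true
[7] false OR false = false
[root] true AND true AND true AND true AND true AND true AND false = false
Overall: false → declined

Declined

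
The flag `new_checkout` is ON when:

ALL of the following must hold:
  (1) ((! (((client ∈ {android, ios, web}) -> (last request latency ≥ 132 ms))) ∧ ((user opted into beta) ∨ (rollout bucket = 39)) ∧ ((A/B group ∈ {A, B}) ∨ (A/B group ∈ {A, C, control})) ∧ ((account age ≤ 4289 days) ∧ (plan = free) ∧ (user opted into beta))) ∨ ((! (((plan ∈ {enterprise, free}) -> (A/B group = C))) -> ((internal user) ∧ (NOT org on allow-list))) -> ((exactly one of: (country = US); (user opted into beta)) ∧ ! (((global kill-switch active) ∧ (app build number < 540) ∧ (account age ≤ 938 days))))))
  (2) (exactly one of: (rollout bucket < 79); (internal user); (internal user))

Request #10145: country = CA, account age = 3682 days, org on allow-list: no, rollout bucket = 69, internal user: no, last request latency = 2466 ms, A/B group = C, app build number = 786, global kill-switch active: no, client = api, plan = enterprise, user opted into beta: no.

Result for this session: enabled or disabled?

Atomic conditions:
  client ∈ {android, ios, web}: api is not in the set → false
  last request latency ≥ 132 ms: 2466 ≥ 132 is true
  user opted into beta: no → false
  rollout bucket = 39: 69 == 39 is false
  A/B group ∈ {A, B}: C is not in the set → false
  A/B group ∈ {A, C, control}: C is in the set → true
  account age ≤ 4289 days: 3682 ≤ 4289 is true
  plan = free: enterprise == free is false
  plan ∈ {enterprise, free}: enterprise is in the set → true
  A/B group = C: C == C is true
  internal user: no → false
  NOT org on allow-list: no → true
  country = US: CA == US is false
  global kill-switch active: no → false
  app build number < 540: 786 < 540 is false
  account age ≤ 938 days: 3682 ≤ 938 is false
  rollout bucket < 79: 69 < 79 is true
Combine:
[1.1.1.1] false → true (antecedent false ⇒ implication holds) = true
[1.1.1] NOT true = false
[1.1.2] false OR false = false
[1.1.3] false OR true = true
[1.1.4] true AND false AND false = false
[1.1] false AND false AND true AND false = false
[1.2.1.1.1] true → true = true
[1.2.1.1] NOT true = false
[1.2.1.2] false AND true = false
[1.2.1] false → false (antecedent false ⇒ implication holds) = true
[1.2.2.1] exactly-one(false, false) = false
[1.2.2.2.1] false AND false AND false = false
[1.2.2.2] NOT false = true
[1.2.2] false AND true = false
[1.2] true → false = false
[1] false OR false = false
[2] exactly-one(true, false, false) = true
[root] false AND true = false
Overall: false → disabled

Disabled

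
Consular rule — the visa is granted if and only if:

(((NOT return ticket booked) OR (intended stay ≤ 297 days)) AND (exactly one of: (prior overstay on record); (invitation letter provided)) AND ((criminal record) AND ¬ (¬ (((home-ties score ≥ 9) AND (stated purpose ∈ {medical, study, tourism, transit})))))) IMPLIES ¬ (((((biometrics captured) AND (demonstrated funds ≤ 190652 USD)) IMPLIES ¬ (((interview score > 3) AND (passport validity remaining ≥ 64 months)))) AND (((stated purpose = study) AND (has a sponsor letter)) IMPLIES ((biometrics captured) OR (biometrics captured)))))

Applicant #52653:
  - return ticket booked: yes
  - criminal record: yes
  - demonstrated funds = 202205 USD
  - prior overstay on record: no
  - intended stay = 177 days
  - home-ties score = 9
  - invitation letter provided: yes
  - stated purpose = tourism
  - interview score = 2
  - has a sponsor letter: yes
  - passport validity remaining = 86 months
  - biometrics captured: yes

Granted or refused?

Refused

Atomic conditions:
  NOT return ticket booked: yes → false
  intended stay ≤ 297 days: 177 ≤ 297 is true
  prior overstay on record: no → false
  invitation letter provided: yes → true
  criminal record: yes → true
  home-ties score ≥ 9: 9 ≥ 9 is true
  stated purpose ∈ {medical, study, tourism, transit}: tourism is in the set → true
  biometrics captured: yes → true
  demonstrated funds ≤ 190652 USD: 202205 ≤ 190652 is false
  interview score > 3: 2 > 3 is false
  passport validity remaining ≥ 64 months: 86 ≥ 64 is true
  stated purpose = study: tourism == study is false
  has a sponsor letter: yes → true
Combine:
[1.1] false OR true = true
[1.2] exactly-one(false, true) = true
[1.3.2.1.1] true AND true = true
[1.3.2.1] NOT true = false
[1.3.2] NOT false = true
[1.3] true AND true = true
[1] true AND true AND true = true
[2.1.1.1] true AND false = false
[2.1.1.2.1] false AND true = false
[2.1.1.2] NOT false = true
[2.1.1] false → true (antecedent false ⇒ implication holds) = true
[2.1.2.1] false AND true = false
[2.1.2.2] true OR true = true
[2.1.2] false → true (antecedent false ⇒ implication holds) = true
[2.1] true AND true = true
[2] NOT true = false
[root] true → false = false
Overall: false → refused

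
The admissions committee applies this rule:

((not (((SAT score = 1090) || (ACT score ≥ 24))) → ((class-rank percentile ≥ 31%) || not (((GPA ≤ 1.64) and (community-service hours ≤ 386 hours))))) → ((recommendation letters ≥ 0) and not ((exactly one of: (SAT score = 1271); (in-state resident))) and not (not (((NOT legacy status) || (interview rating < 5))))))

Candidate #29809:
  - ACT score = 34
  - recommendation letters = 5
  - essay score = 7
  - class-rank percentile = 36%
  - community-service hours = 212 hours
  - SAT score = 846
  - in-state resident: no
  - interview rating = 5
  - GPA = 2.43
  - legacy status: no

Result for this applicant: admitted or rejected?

Atomic conditions:
  SAT score = 1090: 846 == 1090 is false
  ACT score ≥ 24: 34 ≥ 24 is true
  class-rank percentile ≥ 31%: 36 ≥ 31 is true
  GPA ≤ 1.64: 2.43 ≤ 1.64 is false
  community-service hours ≤ 386 hours: 212 ≤ 386 is true
  recommendation letters ≥ 0: 5 ≥ 0 is true
  SAT score = 1271: 846 == 1271 is false
  in-state resident: no → false
  NOT legacy status: no → true
  interview rating < 5: 5 < 5 is false
Combine:
[1.1.1] false OR true = true
[1.1] NOT true = false
[1.2.2.1] false AND true = false
[1.2.2] NOT false = true
[1.2] true OR true = true
[1] false → true (antecedent false ⇒ implication holds) = true
[2.2.1] exactly-one(false, false) = false
[2.2] NOT false = true
[2.3.1.1] true OR false = true
[2.3.1] NOT true = false
[2.3] NOT false = true
[2] true AND true AND true = true
[root] true → true = true
Overall: true → admitted

Admitted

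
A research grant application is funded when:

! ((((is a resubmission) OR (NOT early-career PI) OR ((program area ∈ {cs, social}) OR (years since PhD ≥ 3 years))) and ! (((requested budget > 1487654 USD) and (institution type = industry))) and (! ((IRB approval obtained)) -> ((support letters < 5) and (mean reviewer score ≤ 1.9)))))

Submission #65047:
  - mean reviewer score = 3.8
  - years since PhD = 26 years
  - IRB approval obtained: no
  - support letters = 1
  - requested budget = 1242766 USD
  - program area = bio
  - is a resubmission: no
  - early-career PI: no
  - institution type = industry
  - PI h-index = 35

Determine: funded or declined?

Atomic conditions:
  is a resubmission: no → false
  NOT early-career PI: no → true
  program area ∈ {cs, social}: bio is not in the set → false
  years since PhD ≥ 3 years: 26 ≥ 3 is true
  requested budget > 1487654 USD: 1242766 > 1487654 is false
  institution type = industry: industry == industry is true
  IRB approval obtained: no → false
  support letters < 5: 1 < 5 is true
  mean reviewer score ≤ 1.9: 3.8 ≤ 1.9 is false
Combine:
[1.1.3] false OR true = true
[1.1] false OR true OR true = true
[1.2.1] false AND true = false
[1.2] NOT false = true
[1.3.1] NOT false = true
[1.3.2] true AND false = false
[1.3] true → false = false
[1] true AND true AND false = false
[root] NOT false = true
Overall: true → funded

Funded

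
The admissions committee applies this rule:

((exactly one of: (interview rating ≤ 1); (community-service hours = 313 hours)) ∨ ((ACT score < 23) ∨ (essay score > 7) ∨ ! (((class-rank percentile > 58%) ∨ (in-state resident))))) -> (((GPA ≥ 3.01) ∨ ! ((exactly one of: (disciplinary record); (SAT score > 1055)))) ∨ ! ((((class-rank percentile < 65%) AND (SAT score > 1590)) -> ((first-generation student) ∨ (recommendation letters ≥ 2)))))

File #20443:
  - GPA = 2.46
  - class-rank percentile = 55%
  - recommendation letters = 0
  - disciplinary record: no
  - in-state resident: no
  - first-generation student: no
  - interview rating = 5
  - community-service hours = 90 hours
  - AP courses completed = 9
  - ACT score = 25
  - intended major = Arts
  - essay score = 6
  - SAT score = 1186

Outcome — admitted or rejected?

Rejected

Atomic conditions:
  interview rating ≤ 1: 5 ≤ 1 is false
  community-service hours = 313 hours: 90 == 313 is false
  ACT score < 23: 25 < 23 is false
  essay score > 7: 6 > 7 is false
  class-rank percentile > 58%: 55 > 58 is false
  in-state resident: no → false
  GPA ≥ 3.01: 2.46 ≥ 3.01 is false
  disciplinary record: no → false
  SAT score > 1055: 1186 > 1055 is true
  class-rank percentile < 65%: 55 < 65 is true
  SAT score > 1590: 1186 > 1590 is false
  first-generation student: no → false
  recommendation letters ≥ 2: 0 ≥ 2 is false
Combine:
[1.1] exactly-one(false, false) = false
[1.2.3.1] false OR false = false
[1.2.3] NOT false = true
[1.2] false OR false OR true = true
[1] false OR true = true
[2.1.2.1] exactly-one(false, true) = true
[2.1.2] NOT true = false
[2.1] false OR false = false
[2.2.1.1] true AND false = false
[2.2.1.2] false OR false = false
[2.2.1] false → false (antecedent false ⇒ implication holds) = true
[2.2] NOT true = false
[2] false OR false = false
[root] true → false = false
Overall: false → rejected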